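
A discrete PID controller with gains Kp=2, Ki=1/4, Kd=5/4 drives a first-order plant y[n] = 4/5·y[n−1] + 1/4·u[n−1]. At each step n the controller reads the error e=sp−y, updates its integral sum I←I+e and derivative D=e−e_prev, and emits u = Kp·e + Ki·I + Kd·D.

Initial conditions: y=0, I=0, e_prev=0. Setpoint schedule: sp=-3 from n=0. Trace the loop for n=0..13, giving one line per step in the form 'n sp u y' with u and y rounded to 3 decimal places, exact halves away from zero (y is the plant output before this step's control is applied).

(exact arithmetic carried between steps; '≈' marks a value shown rounded to 6 d.p. or computed from one; I and e_prev carry over from the previous line; the table rounds u and y to 3 d.p., halves away from zero)
n=0: y=0, sp=-3, e=sp−y=-3; I=-3, D=e−e_prev=-3; u=2·(-3)+1/4·(-3)+5/4·(-3)=-10.5; next y=4/5·0+1/4·(-10.5)=-2.625
n=1: y=-2.625, sp=-3, e=sp−y=-0.375; I=-3.375, D=e−e_prev=2.625; u=2·(-0.375)+1/4·(-3.375)+5/4·2.625=1.6875; next y=4/5·(-2.625)+1/4·1.6875=-1.678125
n=2: y=-1.678125, sp=-3, e=sp−y=-1.321875; I=-4.696875, D=e−e_prev=-0.946875; u=2·(-1.321875)+1/4·(-4.696875)+5/4·(-0.946875)≈-5.001563; next y=4/5·(-1.678125)+1/4·(-5.001563)≈-2.592891
n=3: y≈-2.592891, sp=-3, e=sp−y≈-0.407109; I≈-5.103984, D=e−e_prev≈0.914766; u=2·(-0.407109)+1/4·(-5.103984)+5/4·0.914766≈-0.946758; next y=4/5·(-2.592891)+1/4·(-0.946758)≈-2.311002
n=4: y≈-2.311002, sp=-3, e=sp−y≈-0.688998; I≈-5.792982, D=e−e_prev≈-0.281889; u=2·(-0.688998)+1/4·(-5.792982)+5/4·(-0.281889)≈-3.178603; next y=4/5·(-2.311002)+1/4·(-3.178603)≈-2.643452
n=5: y≈-2.643452, sp=-3, e=sp−y≈-0.356548; I≈-6.149530, D=e−e_prev≈0.332450; u=2·(-0.356548)+1/4·(-6.149530)+5/4·0.332450≈-1.834915; next y=4/5·(-2.643452)+1/4·(-1.834915)≈-2.573491
n=6: y≈-2.573491, sp=-3, e=sp−y≈-0.426509; I≈-6.576040, D=e−e_prev≈-0.069962; u=2·(-0.426509)+1/4·(-6.576040)+5/4·(-0.069962)≈-2.584481; next y=4/5·(-2.573491)+1/4·(-2.584481)≈-2.704913
n=7: y≈-2.704913, sp=-3, e=sp−y≈-0.295087; I≈-6.871127, D=e−e_prev≈0.131422; u=2·(-0.295087)+1/4·(-6.871127)+5/4·0.131422≈-2.143679; next y=4/5·(-2.704913)+1/4·(-2.143679)≈-2.699850
n=8: y≈-2.699850, sp=-3, e=sp−y≈-0.300150; I≈-7.171277, D=e−e_prev≈-0.005063; u=2·(-0.300150)+1/4·(-7.171277)+5/4·(-0.005063)≈-2.399448; next y=4/5·(-2.699850)+1/4·(-2.399448)≈-2.759742
n=9: y≈-2.759742, sp=-3, e=sp−y≈-0.240258; I≈-7.411535, D=e−e_prev≈0.059892; u=2·(-0.240258)+1/4·(-7.411535)+5/4·0.059892≈-2.258535; next y=4/5·(-2.759742)+1/4·(-2.258535)≈-2.772427
n=10: y≈-2.772427, sp=-3, e=sp−y≈-0.227573; I≈-7.639108, D=e−e_prev≈0.012685; u=2·(-0.227573)+1/4·(-7.639108)+5/4·0.012685≈-2.349066; next y=4/5·(-2.772427)+1/4·(-2.349066)≈-2.805208
n=11: y≈-2.805208, sp=-3, e=sp−y≈-0.194792; I≈-7.833900, D=e−e_prev≈0.032781; u=2·(-0.194792)+1/4·(-7.833900)+5/4·0.032781≈-2.307082; next y=4/5·(-2.805208)+1/4·(-2.307082)≈-2.820937
n=12: y≈-2.820937, sp=-3, e=sp−y≈-0.179063; I≈-8.012963, D=e−e_prev≈0.015729; u=2·(-0.179063)+1/4·(-8.012963)+5/4·0.015729≈-2.341705; next y=4/5·(-2.820937)+1/4·(-2.341705)≈-2.842176
n=13: y≈-2.842176, sp=-3, e=sp−y≈-0.157824; I≈-8.170787, D=e−e_prev≈0.021239; u=2·(-0.157824)+1/4·(-8.170787)+5/4·0.021239≈-2.331796; next y=4/5·(-2.842176)+1/4·(-2.331796)≈-2.856690

0 -3 -10.500 0.000
1 -3 1.688 -2.625
2 -3 -5.002 -1.678
3 -3 -0.947 -2.593
4 -3 -3.179 -2.311
5 -3 -1.835 -2.643
6 -3 -2.584 -2.573
7 -3 -2.144 -2.705
8 -3 -2.399 -2.700
9 -3 -2.259 -2.760
10 -3 -2.349 -2.772
11 -3 -2.307 -2.805
12 -3 -2.342 -2.821
13 -3 -2.332 -2.842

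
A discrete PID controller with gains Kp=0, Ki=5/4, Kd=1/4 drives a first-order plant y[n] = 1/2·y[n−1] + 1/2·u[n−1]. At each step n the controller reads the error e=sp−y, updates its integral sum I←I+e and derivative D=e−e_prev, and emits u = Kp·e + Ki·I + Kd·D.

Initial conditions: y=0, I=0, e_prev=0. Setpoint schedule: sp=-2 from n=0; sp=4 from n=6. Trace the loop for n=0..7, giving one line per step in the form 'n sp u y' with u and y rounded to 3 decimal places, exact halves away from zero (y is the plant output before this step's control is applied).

(exact arithmetic carried between steps; '≈' marks a value shown rounded to 6 d.p. or computed from one; I and e_prev carry over from the previous line; the table rounds u and y to 3 d.p., halves away from zero)
n=0: y=0, sp=-2, e=sp−y=-2; I=-2, D=e−e_prev=-2; u=0·(-2)+5/4·(-2)+1/4·(-2)=-3; next y=1/2·0+1/2·(-3)=-1.5
n=1: y=-1.5, sp=-2, e=sp−y=-0.5; I=-2.5, D=e−e_prev=1.5; u=0·(-0.5)+5/4·(-2.5)+1/4·1.5=-2.75; next y=1/2·(-1.5)+1/2·(-2.75)=-2.125
n=2: y=-2.125, sp=-2, e=sp−y=0.125; I=-2.375, D=e−e_prev=0.625; u=0·0.125+5/4·(-2.375)+1/4·0.625=-2.8125; next y=1/2·(-2.125)+1/2·(-2.8125)=-2.46875
n=3: y=-2.46875, sp=-2, e=sp−y=0.46875; I=-1.90625, D=e−e_prev=0.34375; u=0·0.46875+5/4·(-1.90625)+1/4·0.34375=-2.296875; next y=1/2·(-2.46875)+1/2·(-2.296875)≈-2.382813
n=4: y≈-2.382813, sp=-2, e=sp−y≈0.382813; I≈-1.523438, D=e−e_prev≈-0.085938; u=0·0.382813+5/4·(-1.523438)+1/4·(-0.085938)≈-1.925781; next y=1/2·(-2.382813)+1/2·(-1.925781)≈-2.154297
n=5: y≈-2.154297, sp=-2, e=sp−y≈0.154297; I≈-1.369141, D=e−e_prev≈-0.228516; u=0·0.154297+5/4·(-1.369141)+1/4·(-0.228516)≈-1.768555; next y=1/2·(-2.154297)+1/2·(-1.768555)≈-1.961426
n=6: y≈-1.961426, sp=4, e=sp−y≈5.961426; I≈4.592285, D=e−e_prev≈5.807129; u=0·5.961426+5/4·4.592285+1/4·5.807129≈7.192139; next y=1/2·(-1.961426)+1/2·7.192139≈2.615356
n=7: y≈2.615356, sp=4, e=sp−y≈1.384644; I≈5.976929, D=e−e_prev≈-4.576782; u=0·1.384644+5/4·5.976929+1/4·(-4.576782)≈6.326965; next y=1/2·2.615356+1/2·6.326965≈4.471161

0 -2 -3.000 0.000
1 -2 -2.750 -1.500
2 -2 -2.813 -2.125
3 -2 -2.297 -2.469
4 -2 -1.926 -2.383
5 -2 -1.769 -2.154
6 4 7.192 -1.961
7 4 6.327 2.615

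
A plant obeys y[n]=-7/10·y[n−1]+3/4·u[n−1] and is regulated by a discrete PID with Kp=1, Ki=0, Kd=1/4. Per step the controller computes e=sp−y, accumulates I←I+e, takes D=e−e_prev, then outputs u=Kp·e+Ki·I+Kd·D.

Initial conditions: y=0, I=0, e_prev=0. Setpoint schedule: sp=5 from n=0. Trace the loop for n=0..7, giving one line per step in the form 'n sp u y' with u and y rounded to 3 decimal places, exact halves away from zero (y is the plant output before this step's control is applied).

(exact arithmetic carried between steps; '≈' marks a value shown rounded to 6 d.p. or computed from one; I and e_prev carry over from the previous line; the table rounds u and y to 3 d.p., halves away from zero)
n=0: y=0, sp=5, e=sp−y=5; I=5, D=e−e_prev=5; u=1·5+0·5+1/4·5=6.25; next y=-7/10·0+3/4·6.25=4.6875
n=1: y=4.6875, sp=5, e=sp−y=0.3125; I=5.3125, D=e−e_prev=-4.6875; u=1·0.3125+0·5.3125+1/4·(-4.6875)=-0.859375; next y=-7/10·4.6875+3/4·(-0.859375)≈-3.925781
n=2: y≈-3.925781, sp=5, e=sp−y≈8.925781; I≈14.238281, D=e−e_prev≈8.613281; u=1·8.925781+0·14.238281+1/4·8.613281≈11.079102; next y=-7/10·(-3.925781)+3/4·11.079102≈11.057373
n=3: y≈11.057373, sp=5, e=sp−y≈-6.057373; I≈8.180908, D=e−e_prev≈-14.983154; u=1·(-6.057373)+0·8.180908+1/4·(-14.983154)≈-9.803162; next y=-7/10·11.057373+3/4·(-9.803162)≈-15.092532
n=4: y≈-15.092532, sp=5, e=sp−y≈20.092532; I≈28.273441, D=e−e_prev≈26.149905; u=1·20.092532+0·28.273441+1/4·26.149905≈26.630009; next y=-7/10·(-15.092532)+3/4·26.630009≈30.537279
n=5: y≈30.537279, sp=5, e=sp−y≈-25.537279; I≈2.736161, D=e−e_prev≈-45.629812; u=1·(-25.537279)+0·2.736161+1/4·(-45.629812)≈-36.944732; next y=-7/10·30.537279+3/4·(-36.944732)≈-49.084644
n=6: y≈-49.084644, sp=5, e=sp−y≈54.084644; I≈56.820806, D=e−e_prev≈79.621924; u=1·54.084644+0·56.820806+1/4·79.621924≈73.990125; next y=-7/10·(-49.084644)+3/4·73.990125≈89.851845
n=7: y≈89.851845, sp=5, e=sp−y≈-84.851845; I≈-28.031039, D=e−e_prev≈-138.936490; u=1·(-84.851845)+0·(-28.031039)+1/4·(-138.936490)≈-119.585968; next y=-7/10·89.851845+3/4·(-119.585968)≈-152.585767

0 5 6.250 0.000
1 5 -0.859 4.688
2 5 11.079 -3.926
3 5 -9.803 11.057
4 5 26.630 -15.093
5 5 -36.945 30.537
6 5 73.990 -49.085
7 5 -119.586 89.852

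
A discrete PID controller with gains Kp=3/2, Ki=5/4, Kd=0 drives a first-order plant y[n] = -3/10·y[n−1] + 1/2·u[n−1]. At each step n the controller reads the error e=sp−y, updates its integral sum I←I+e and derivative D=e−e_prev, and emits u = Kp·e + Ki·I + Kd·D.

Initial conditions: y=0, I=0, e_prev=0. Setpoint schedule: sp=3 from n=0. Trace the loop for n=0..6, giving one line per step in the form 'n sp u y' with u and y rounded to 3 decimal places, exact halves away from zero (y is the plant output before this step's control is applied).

0 3 8.250 0.000
1 3 0.656 4.125
2 3 13.095 -0.909
3 3 -3.275 6.820
4 3 20.835 -3.683
5 3 -12.627 11.522
6 3 35.275 -9.770

(exact arithmetic carried between steps; '≈' marks a value shown rounded to 6 d.p. or computed from one; I and e_prev carry over from the previous line; the table rounds u and y to 3 d.p., halves away from zero)
n=0: y=0, sp=3, e=sp−y=3; I=3, D=e−e_prev=3; u=3/2·3+5/4·3+0·3=8.25; next y=-3/10·0+1/2·8.25=4.125
n=1: y=4.125, sp=3, e=sp−y=-1.125; I=1.875, D=e−e_prev=-4.125; u=3/2·(-1.125)+5/4·1.875+0·(-4.125)=0.65625; next y=-3/10·4.125+1/2·0.65625=-0.909375
n=2: y=-0.909375, sp=3, e=sp−y=3.909375; I=5.784375, D=e−e_prev=5.034375; u=3/2·3.909375+5/4·5.784375+0·5.034375≈13.094531; next y=-3/10·(-0.909375)+1/2·13.094531≈6.820078
n=3: y≈6.820078, sp=3, e=sp−y≈-3.820078; I≈1.964297, D=e−e_prev≈-7.729453; u=3/2·(-3.820078)+5/4·1.964297+0·(-7.729453)≈-3.274746; next y=-3/10·6.820078+1/2·(-3.274746)≈-3.683396
n=4: y≈-3.683396, sp=3, e=sp−y≈6.683396; I≈8.647693, D=e−e_prev≈10.503475; u=3/2·6.683396+5/4·8.647693+0·10.503475≈20.834711; next y=-3/10·(-3.683396)+1/2·20.834711≈11.522375
n=5: y≈11.522375, sp=3, e=sp−y≈-8.522375; I≈0.125319, D=e−e_prev≈-15.205771; u=3/2·(-8.522375)+5/4·0.125319+0·(-15.205771)≈-12.626914; next y=-3/10·11.522375+1/2·(-12.626914)≈-9.770169
n=6: y≈-9.770169, sp=3, e=sp−y≈12.770169; I≈12.895488, D=e−e_prev≈21.292544; u=3/2·12.770169+5/4·12.895488+0·21.292544≈35.274614; next y=-3/10·(-9.770169)+1/2·35.274614≈20.568358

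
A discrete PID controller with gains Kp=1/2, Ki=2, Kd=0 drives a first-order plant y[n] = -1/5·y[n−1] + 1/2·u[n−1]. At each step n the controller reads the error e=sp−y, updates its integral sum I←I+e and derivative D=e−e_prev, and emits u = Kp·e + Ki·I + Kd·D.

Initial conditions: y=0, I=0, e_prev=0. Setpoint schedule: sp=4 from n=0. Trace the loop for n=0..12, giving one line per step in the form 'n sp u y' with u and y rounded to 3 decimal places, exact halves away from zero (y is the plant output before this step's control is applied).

0 4 10.000 0.000
1 4 5.500 5.000
2 4 11.625 1.750
3 4 6.844 5.463
4 4 11.752 2.329
5 4 7.391 5.410
6 4 11.562 2.614
7 4 7.723 5.258
8 4 11.327 2.810
9 4 7.978 5.102
10 4 11.107 2.969
11 4 8.192 4.960
12 4 10.912 3.104

(exact arithmetic carried between steps; '≈' marks a value shown rounded to 6 d.p. or computed from one; I and e_prev carry over from the previous line; the table rounds u and y to 3 d.p., halves away from zero)
n=0: y=0, sp=4, e=sp−y=4; I=4, D=e−e_prev=4; u=1/2·4+2·4+0·4=10; next y=-1/5·0+1/2·10=5
n=1: y=5, sp=4, e=sp−y=-1; I=3, D=e−e_prev=-5; u=1/2·(-1)+2·3+0·(-5)=5.5; next y=-1/5·5+1/2·5.5=1.75
n=2: y=1.75, sp=4, e=sp−y=2.25; I=5.25, D=e−e_prev=3.25; u=1/2·2.25+2·5.25+0·3.25=11.625; next y=-1/5·1.75+1/2·11.625=5.4625
n=3: y=5.4625, sp=4, e=sp−y=-1.4625; I=3.7875, D=e−e_prev=-3.7125; u=1/2·(-1.4625)+2·3.7875+0·(-3.7125)=6.84375; next y=-1/5·5.4625+1/2·6.84375=2.329375
n=4: y=2.329375, sp=4, e=sp−y=1.670625; I=5.458125, D=e−e_prev=3.133125; u=1/2·1.670625+2·5.458125+0·3.133125≈11.751563; next y=-1/5·2.329375+1/2·11.751563≈5.409906
n=5: y≈5.409906, sp=4, e=sp−y≈-1.409906; I≈4.048219, D=e−e_prev≈-3.080531; u=1/2·(-1.409906)+2·4.048219+0·(-3.080531)≈7.391484; next y=-1/5·5.409906+1/2·7.391484≈2.613761
n=6: y≈2.613761, sp=4, e=sp−y≈1.386239; I≈5.434458, D=e−e_prev≈2.796145; u=1/2·1.386239+2·5.434458+0·2.796145≈11.562035; next y=-1/5·2.613761+1/2·11.562035≈5.258265
n=7: y≈5.258265, sp=4, e=sp−y≈-1.258265; I≈4.176192, D=e−e_prev≈-2.644504; u=1/2·(-1.258265)+2·4.176192+0·(-2.644504)≈7.723252; next y=-1/5·5.258265+1/2·7.723252≈2.809973
n=8: y≈2.809973, sp=4, e=sp−y≈1.190027; I≈5.366219, D=e−e_prev≈2.448292; u=1/2·1.190027+2·5.366219+0·2.448292≈11.327452; next y=-1/5·2.809973+1/2·11.327452≈5.101732
n=9: y≈5.101732, sp=4, e=sp−y≈-1.101732; I≈4.264488, D=e−e_prev≈-2.291759; u=1/2·(-1.101732)+2·4.264488+0·(-2.291759)≈7.978110; next y=-1/5·5.101732+1/2·7.978110≈2.968709
n=10: y≈2.968709, sp=4, e=sp−y≈1.031291; I≈5.295779, D=e−e_prev≈2.133023; u=1/2·1.031291+2·5.295779+0·2.133023≈11.107204; next y=-1/5·2.968709+1/2·11.107204≈4.959860
n=11: y≈4.959860, sp=4, e=sp−y≈-0.959860; I≈4.335919, D=e−e_prev≈-1.991152; u=1/2·(-0.959860)+2·4.335919+0·(-1.991152)≈8.191908; next y=-1/5·4.959860+1/2·8.191908≈3.103982
n=12: y≈3.103982, sp=4, e=sp−y≈0.896018; I≈5.231937, D=e−e_prev≈1.855879; u=1/2·0.896018+2·5.231937+0·1.855879≈10.911883; next y=-1/5·3.103982+1/2·10.911883≈4.835145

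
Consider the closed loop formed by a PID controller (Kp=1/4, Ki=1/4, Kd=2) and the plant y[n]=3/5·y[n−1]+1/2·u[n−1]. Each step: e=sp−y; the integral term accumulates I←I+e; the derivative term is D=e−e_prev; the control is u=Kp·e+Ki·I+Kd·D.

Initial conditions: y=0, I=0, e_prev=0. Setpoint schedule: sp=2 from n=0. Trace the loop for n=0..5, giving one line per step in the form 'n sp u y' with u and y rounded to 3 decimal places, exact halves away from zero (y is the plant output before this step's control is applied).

(exact arithmetic carried between steps; '≈' marks a value shown rounded to 6 d.p. or computed from one; I and e_prev carry over from the previous line; the table rounds u and y to 3 d.p., halves away from zero)
n=0: y=0, sp=2, e=sp−y=2; I=2, D=e−e_prev=2; u=1/4·2+1/4·2+2·2=5; next y=3/5·0+1/2·5=2.5
n=1: y=2.5, sp=2, e=sp−y=-0.5; I=1.5, D=e−e_prev=-2.5; u=1/4·(-0.5)+1/4·1.5+2·(-2.5)=-4.75; next y=3/5·2.5+1/2·(-4.75)=-0.875
n=2: y=-0.875, sp=2, e=sp−y=2.875; I=4.375, D=e−e_prev=3.375; u=1/4·2.875+1/4·4.375+2·3.375=8.5625; next y=3/5·(-0.875)+1/2·8.5625=3.75625
n=3: y=3.75625, sp=2, e=sp−y=-1.75625; I=2.61875, D=e−e_prev=-4.63125; u=1/4·(-1.75625)+1/4·2.61875+2·(-4.63125)=-9.046875; next y=3/5·3.75625+1/2·(-9.046875)≈-2.269688
n=4: y≈-2.269688, sp=2, e=sp−y≈4.269688; I≈6.888438, D=e−e_prev≈6.025938; u=1/4·4.269688+1/4·6.888438+2·6.025938≈14.841406; next y=3/5·(-2.269688)+1/2·14.841406≈6.058891
n=5: y≈6.058891, sp=2, e=sp−y≈-4.058891; I≈2.829547, D=e−e_prev≈-8.328578; u=1/4·(-4.058891)+1/4·2.829547+2·(-8.328578)≈-16.964492; next y=3/5·6.058891+1/2·(-16.964492)≈-4.846912

0 2 5.000 0.000
1 2 -4.750 2.500
2 2 8.563 -0.875
3 2 -9.047 3.756
4 2 14.841 -2.270
5 2 -16.964 6.059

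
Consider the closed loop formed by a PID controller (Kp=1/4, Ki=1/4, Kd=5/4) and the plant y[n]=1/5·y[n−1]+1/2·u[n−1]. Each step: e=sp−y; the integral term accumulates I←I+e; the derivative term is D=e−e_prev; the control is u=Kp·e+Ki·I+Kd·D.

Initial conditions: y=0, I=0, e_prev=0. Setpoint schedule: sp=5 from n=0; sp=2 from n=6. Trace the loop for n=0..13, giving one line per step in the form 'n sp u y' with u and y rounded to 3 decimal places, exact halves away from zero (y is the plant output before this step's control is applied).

0 5 8.750 0.000
1 5 -3.906 4.375
2 5 11.262 -1.078
3 5 -5.399 5.415
4 5 14.919 -1.616
5 5 -7.533 7.136
6 2 14.206 -2.339
7 2 -8.509 6.635
8 2 18.285 -2.927
9 2 -12.534 8.557
10 2 23.129 -4.556
11 2 -18.239 10.654
12 2 29.483 -6.989
13 2 -25.904 13.344

(exact arithmetic carried between steps; '≈' marks a value shown rounded to 6 d.p. or computed from one; I and e_prev carry over from the previous line; the table rounds u and y to 3 d.p., halves away from zero)
n=0: y=0, sp=5, e=sp−y=5; I=5, D=e−e_prev=5; u=1/4·5+1/4·5+5/4·5=8.75; next y=1/5·0+1/2·8.75=4.375
n=1: y=4.375, sp=5, e=sp−y=0.625; I=5.625, D=e−e_prev=-4.375; u=1/4·0.625+1/4·5.625+5/4·(-4.375)=-3.90625; next y=1/5·4.375+1/2·(-3.90625)=-1.078125
n=2: y=-1.078125, sp=5, e=sp−y=6.078125; I=11.703125, D=e−e_prev=5.453125; u=1/4·6.078125+1/4·11.703125+5/4·5.453125≈11.261719; next y=1/5·(-1.078125)+1/2·11.261719≈5.415234
n=3: y≈5.415234, sp=5, e=sp−y≈-0.415234; I≈11.287891, D=e−e_prev≈-6.493359; u=1/4·(-0.415234)+1/4·11.287891+5/4·(-6.493359)≈-5.398535; next y=1/5·5.415234+1/2·(-5.398535)≈-1.616221
n=4: y≈-1.616221, sp=5, e=sp−y≈6.616221; I≈17.904111, D=e−e_prev≈7.031455; u=1/4·6.616221+1/4·17.904111+5/4·7.031455≈14.919402; next y=1/5·(-1.616221)+1/2·14.919402≈7.136457
n=5: y≈7.136457, sp=5, e=sp−y≈-2.136457; I≈15.767655, D=e−e_prev≈-8.752677; u=1/4·(-2.136457)+1/4·15.767655+5/4·(-8.752677)≈-7.533047; next y=1/5·7.136457+1/2·(-7.533047)≈-2.339232
n=6: y≈-2.339232, sp=2, e=sp−y≈4.339232; I≈20.106887, D=e−e_prev≈6.475689; u=1/4·4.339232+1/4·20.106887+5/4·6.475689≈14.206141; next y=1/5·(-2.339232)+1/2·14.206141≈6.635224
n=7: y≈6.635224, sp=2, e=sp−y≈-4.635224; I≈15.471663, D=e−e_prev≈-8.974457; u=1/4·(-4.635224)+1/4·15.471663+5/4·(-8.974457)≈-8.508961; next y=1/5·6.635224+1/2·(-8.508961)≈-2.927436
n=8: y≈-2.927436, sp=2, e=sp−y≈4.927436; I≈20.399098, D=e−e_prev≈9.562660; u=1/4·4.927436+1/4·20.399098+5/4·9.562660≈18.284958; next y=1/5·(-2.927436)+1/2·18.284958≈8.556992
n=9: y≈8.556992, sp=2, e=sp−y≈-6.556992; I≈13.842106, D=e−e_prev≈-11.484428; u=1/4·(-6.556992)+1/4·13.842106+5/4·(-11.484428)≈-12.534256; next y=1/5·8.556992+1/2·(-12.534256)≈-4.555730
n=10: y≈-4.555730, sp=2, e=sp−y≈6.555730; I≈20.397836, D=e−e_prev≈13.112722; u=1/4·6.555730+1/4·20.397836+5/4·13.112722≈23.129293; next y=1/5·(-4.555730)+1/2·23.129293≈10.653501
n=11: y≈10.653501, sp=2, e=sp−y≈-8.653501; I≈11.744335, D=e−e_prev≈-15.209230; u=1/4·(-8.653501)+1/4·11.744335+5/4·(-15.209230)≈-18.238829; next y=1/5·10.653501+1/2·(-18.238829)≈-6.988715
n=12: y≈-6.988715, sp=2, e=sp−y≈8.988715; I≈20.733050, D=e−e_prev≈17.642215; u=1/4·8.988715+1/4·20.733050+5/4·17.642215≈29.483210; next y=1/5·(-6.988715)+1/2·29.483210≈13.343862
n=13: y≈13.343862, sp=2, e=sp−y≈-11.343862; I≈9.389188, D=e−e_prev≈-20.332577; u=1/4·(-11.343862)+1/4·9.389188+5/4·(-20.332577)≈-25.904390; next y=1/5·13.343862+1/2·(-25.904390)≈-10.283422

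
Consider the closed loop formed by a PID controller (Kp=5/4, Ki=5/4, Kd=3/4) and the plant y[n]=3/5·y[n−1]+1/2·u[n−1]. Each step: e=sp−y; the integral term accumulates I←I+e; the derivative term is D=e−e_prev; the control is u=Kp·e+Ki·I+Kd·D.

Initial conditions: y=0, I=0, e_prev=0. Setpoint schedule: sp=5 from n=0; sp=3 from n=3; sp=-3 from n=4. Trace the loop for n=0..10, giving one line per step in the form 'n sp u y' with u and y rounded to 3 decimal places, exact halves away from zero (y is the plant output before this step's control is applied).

0 5 16.250 0.000
1 5 -7.656 8.125
2 5 17.535 1.047
3 3 -16.466 9.396
4 -3 2.772 -2.595
5 -3 -10.106 -0.171
6 -3 4.376 -5.156
7 -3 -10.481 -0.905
8 -3 5.943 -5.784
9 -3 -11.412 -0.499
10 -3 7.322 -6.005

(exact arithmetic carried between steps; '≈' marks a value shown rounded to 6 d.p. or computed from one; I and e_prev carry over from the previous line; the table rounds u and y to 3 d.p., halves away from zero)
n=0: y=0, sp=5, e=sp−y=5; I=5, D=e−e_prev=5; u=5/4·5+5/4·5+3/4·5=16.25; next y=3/5·0+1/2·16.25=8.125
n=1: y=8.125, sp=5, e=sp−y=-3.125; I=1.875, D=e−e_prev=-8.125; u=5/4·(-3.125)+5/4·1.875+3/4·(-8.125)=-7.65625; next y=3/5·8.125+1/2·(-7.65625)=1.046875
n=2: y=1.046875, sp=5, e=sp−y=3.953125; I=5.828125, D=e−e_prev=7.078125; u=5/4·3.953125+5/4·5.828125+3/4·7.078125≈17.535156; next y=3/5·1.046875+1/2·17.535156≈9.395703
n=3: y≈9.395703, sp=3, e=sp−y≈-6.395703; I≈-0.567578, D=e−e_prev≈-10.348828; u=5/4·(-6.395703)+5/4·(-0.567578)+3/4·(-10.348828)≈-16.465723; next y=3/5·9.395703+1/2·(-16.465723)≈-2.595439
n=4: y≈-2.595439, sp=-3, e=sp−y≈-0.404561; I≈-0.972139, D=e−e_prev≈5.991143; u=5/4·(-0.404561)+5/4·(-0.972139)+3/4·5.991143≈2.772483; next y=3/5·(-2.595439)+1/2·2.772483≈-0.171022
n=5: y≈-0.171022, sp=-3, e=sp−y≈-2.828978; I≈-3.801116, D=e−e_prev≈-2.424417; u=5/4·(-2.828978)+5/4·(-3.801116)+3/4·(-2.424417)≈-10.105931; next y=3/5·(-0.171022)+1/2·(-10.105931)≈-5.155579
n=6: y≈-5.155579, sp=-3, e=sp−y≈2.155579; I≈-1.645538, D=e−e_prev≈4.984556; u=5/4·2.155579+5/4·(-1.645538)+3/4·4.984556≈4.375969; next y=3/5·(-5.155579)+1/2·4.375969≈-0.905363
n=7: y≈-0.905363, sp=-3, e=sp−y≈-2.094637; I≈-3.740175, D=e−e_prev≈-4.250216; u=5/4·(-2.094637)+5/4·(-3.740175)+3/4·(-4.250216)≈-10.481177; next y=3/5·(-0.905363)+1/2·(-10.481177)≈-5.783806
n=8: y≈-5.783806, sp=-3, e=sp−y≈2.783806; I≈-0.956369, D=e−e_prev≈4.878443; u=5/4·2.783806+5/4·(-0.956369)+3/4·4.878443≈5.943129; next y=3/5·(-5.783806)+1/2·5.943129≈-0.498719
n=9: y≈-0.498719, sp=-3, e=sp−y≈-2.501281; I≈-3.457650, D=e−e_prev≈-5.285087; u=5/4·(-2.501281)+5/4·(-3.457650)+3/4·(-5.285087)≈-11.412478; next y=3/5·(-0.498719)+1/2·(-11.412478)≈-6.005471
n=10: y≈-6.005471, sp=-3, e=sp−y≈3.005471; I≈-0.452179, D=e−e_prev≈5.506751; u=5/4·3.005471+5/4·(-0.452179)+3/4·5.506751≈7.321678; next y=3/5·(-6.005471)+1/2·7.321678≈0.057557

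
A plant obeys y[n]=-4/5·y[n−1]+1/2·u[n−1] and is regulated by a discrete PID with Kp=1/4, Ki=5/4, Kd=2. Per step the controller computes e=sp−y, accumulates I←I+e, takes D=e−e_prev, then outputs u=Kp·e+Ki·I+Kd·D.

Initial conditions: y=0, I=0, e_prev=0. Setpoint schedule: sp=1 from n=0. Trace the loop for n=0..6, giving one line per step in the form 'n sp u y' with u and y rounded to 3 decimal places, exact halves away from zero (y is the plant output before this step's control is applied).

0 1 3.500 0.000
1 1 -3.375 1.750
2 1 16.119 -3.088
3 1 -36.106 10.529
4 1 108.737 -26.476
5 1 -288.020 75.549
6 1 802.842 -204.450

(exact arithmetic carried between steps; '≈' marks a value shown rounded to 6 d.p. or computed from one; I and e_prev carry over from the previous line; the table rounds u and y to 3 d.p., halves away from zero)
n=0: y=0, sp=1, e=sp−y=1; I=1, D=e−e_prev=1; u=1/4·1+5/4·1+2·1=3.5; next y=-4/5·0+1/2·3.5=1.75
n=1: y=1.75, sp=1, e=sp−y=-0.75; I=0.25, D=e−e_prev=-1.75; u=1/4·(-0.75)+5/4·0.25+2·(-1.75)=-3.375; next y=-4/5·1.75+1/2·(-3.375)=-3.0875
n=2: y=-3.0875, sp=1, e=sp−y=4.0875; I=4.3375, D=e−e_prev=4.8375; u=1/4·4.0875+5/4·4.3375+2·4.8375=16.11875; next y=-4/5·(-3.0875)+1/2·16.11875=10.529375
n=3: y=10.529375, sp=1, e=sp−y=-9.529375; I=-5.191875, D=e−e_prev=-13.616875; u=1/4·(-9.529375)+5/4·(-5.191875)+2·(-13.616875)≈-36.105938; next y=-4/5·10.529375+1/2·(-36.105938)≈-26.476469
n=4: y≈-26.476469, sp=1, e=sp−y≈27.476469; I≈22.284594, D=e−e_prev≈37.005844; u=1/4·27.476469+5/4·22.284594+2·37.005844≈108.736547; next y=-4/5·(-26.476469)+1/2·108.736547≈75.549448
n=5: y≈75.549448, sp=1, e=sp−y≈-74.549448; I≈-52.264855, D=e−e_prev≈-102.025917; u=1/4·(-74.549448)+5/4·(-52.264855)+2·(-102.025917)≈-288.020265; next y=-4/5·75.549448+1/2·(-288.020265)≈-204.449691
n=6: y≈-204.449691, sp=1, e=sp−y≈205.449691; I≈153.184836, D=e−e_prev≈279.999140; u=1/4·205.449691+5/4·153.184836+2·279.999140≈802.841748; next y=-4/5·(-204.449691)+1/2·802.841748≈564.980627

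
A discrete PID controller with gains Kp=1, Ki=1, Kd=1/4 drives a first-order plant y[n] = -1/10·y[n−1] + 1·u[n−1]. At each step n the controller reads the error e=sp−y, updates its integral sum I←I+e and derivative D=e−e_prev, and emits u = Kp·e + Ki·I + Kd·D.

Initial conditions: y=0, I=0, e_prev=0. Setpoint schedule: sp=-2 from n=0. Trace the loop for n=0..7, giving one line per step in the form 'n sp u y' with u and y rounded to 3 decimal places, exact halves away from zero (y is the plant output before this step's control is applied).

0 -2 -4.500 0.000
1 -2 4.125 -4.500
2 -2 -14.919 4.575
3 -2 25.665 -15.376
4 -2 -61.749 27.203
5 -2 125.956 -64.470
6 -2 -277.456 132.403
7 -2 589.332 -290.696

(exact arithmetic carried between steps; '≈' marks a value shown rounded to 6 d.p. or computed from one; I and e_prev carry over from the previous line; the table rounds u and y to 3 d.p., halves away from zero)
n=0: y=0, sp=-2, e=sp−y=-2; I=-2, D=e−e_prev=-2; u=1·(-2)+1·(-2)+1/4·(-2)=-4.5; next y=-1/10·0+1·(-4.5)=-4.5
n=1: y=-4.5, sp=-2, e=sp−y=2.5; I=0.5, D=e−e_prev=4.5; u=1·2.5+1·0.5+1/4·4.5=4.125; next y=-1/10·(-4.5)+1·4.125=4.575
n=2: y=4.575, sp=-2, e=sp−y=-6.575; I=-6.075, D=e−e_prev=-9.075; u=1·(-6.575)+1·(-6.075)+1/4·(-9.075)=-14.91875; next y=-1/10·4.575+1·(-14.91875)=-15.37625
n=3: y=-15.37625, sp=-2, e=sp−y=13.37625; I=7.30125, D=e−e_prev=19.95125; u=1·13.37625+1·7.30125+1/4·19.95125≈25.665313; next y=-1/10·(-15.37625)+1·25.665313≈27.202938
n=4: y≈27.202938, sp=-2, e=sp−y≈-29.202938; I≈-21.901688, D=e−e_prev≈-42.579188; u=1·(-29.202938)+1·(-21.901688)+1/4·(-42.579188)≈-61.749422; next y=-1/10·27.202938+1·(-61.749422)≈-64.469716
n=5: y≈-64.469716, sp=-2, e=sp−y≈62.469716; I≈40.568028, D=e−e_prev≈91.672653; u=1·62.469716+1·40.568028+1/4·91.672653≈125.955907; next y=-1/10·(-64.469716)+1·125.955907≈132.402879
n=6: y≈132.402879, sp=-2, e=sp−y≈-134.402879; I≈-93.834850, D=e−e_prev≈-196.872594; u=1·(-134.402879)+1·(-93.834850)+1/4·(-196.872594)≈-277.455878; next y=-1/10·132.402879+1·(-277.455878)≈-290.696165
n=7: y≈-290.696165, sp=-2, e=sp−y≈288.696165; I≈194.861315, D=e−e_prev≈423.099044; u=1·288.696165+1·194.861315+1/4·423.099044≈589.332242; next y=-1/10·(-290.696165)+1·589.332242≈618.401858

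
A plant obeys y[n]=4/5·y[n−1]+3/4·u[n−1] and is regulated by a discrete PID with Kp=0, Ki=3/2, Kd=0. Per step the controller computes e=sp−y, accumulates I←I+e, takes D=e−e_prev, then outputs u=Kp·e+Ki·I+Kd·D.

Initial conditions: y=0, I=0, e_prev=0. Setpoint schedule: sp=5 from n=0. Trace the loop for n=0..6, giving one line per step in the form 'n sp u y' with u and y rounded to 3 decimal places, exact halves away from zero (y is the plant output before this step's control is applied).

(exact arithmetic carried between steps; '≈' marks a value shown rounded to 6 d.p. or computed from one; I and e_prev carry over from the previous line; the table rounds u and y to 3 d.p., halves away from zero)
n=0: y=0, sp=5, e=sp−y=5; I=5, D=e−e_prev=5; u=0·5+3/2·5+0·5=7.5; next y=4/5·0+3/4·7.5=5.625
n=1: y=5.625, sp=5, e=sp−y=-0.625; I=4.375, D=e−e_prev=-5.625; u=0·(-0.625)+3/2·4.375+0·(-5.625)=6.5625; next y=4/5·5.625+3/4·6.5625=9.421875
n=2: y=9.421875, sp=5, e=sp−y=-4.421875; I=-0.046875, D=e−e_prev=-3.796875; u=0·(-4.421875)+3/2·(-0.046875)+0·(-3.796875)≈-0.070313; next y=4/5·9.421875+3/4·(-0.070313)≈7.484766
n=3: y≈7.484766, sp=5, e=sp−y≈-2.484766; I≈-2.531641, D=e−e_prev≈1.937109; u=0·(-2.484766)+3/2·(-2.531641)+0·1.937109≈-3.797461; next y=4/5·7.484766+3/4·(-3.797461)≈3.139717
n=4: y≈3.139717, sp=5, e=sp−y≈1.860283; I≈-0.671357, D=e−e_prev≈4.345049; u=0·1.860283+3/2·(-0.671357)+0·4.345049≈-1.007036; next y=4/5·3.139717+3/4·(-1.007036)≈1.756496
n=5: y≈1.756496, sp=5, e=sp−y≈3.243504; I≈2.572146, D=e−e_prev≈1.383220; u=0·3.243504+3/2·2.572146+0·1.383220≈3.858219; next y=4/5·1.756496+3/4·3.858219≈4.298862
n=6: y≈4.298862, sp=5, e=sp−y≈0.701138; I≈3.273285, D=e−e_prev≈-2.542365; u=0·0.701138+3/2·3.273285+0·(-2.542365)≈4.909927; next y=4/5·4.298862+3/4·4.909927≈7.121535

0 5 7.500 0.000
1 5 6.563 5.625
2 5 -0.070 9.422
3 5 -3.797 7.485
4 5 -1.007 3.140
5 5 3.858 1.756
6 5 4.910 4.299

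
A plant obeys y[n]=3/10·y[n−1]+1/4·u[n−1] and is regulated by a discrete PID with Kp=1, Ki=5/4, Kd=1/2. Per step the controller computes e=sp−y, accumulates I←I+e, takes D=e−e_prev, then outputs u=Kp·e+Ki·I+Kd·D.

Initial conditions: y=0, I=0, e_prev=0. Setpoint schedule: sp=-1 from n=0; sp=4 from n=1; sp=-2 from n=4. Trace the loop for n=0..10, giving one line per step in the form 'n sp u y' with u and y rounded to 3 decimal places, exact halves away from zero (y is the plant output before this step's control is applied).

0 -1 -2.750 0.000
1 4 12.141 -0.688
2 4 5.486 2.829
3 4 10.382 2.220
4 -2 -7.061 3.262
5 -2 1.016 -0.787
6 -2 -4.738 0.018
7 -2 -3.566 -1.179
8 -2 -5.009 -1.245
9 -2 -4.939 -1.626
10 -2 -5.331 -1.722

(exact arithmetic carried between steps; '≈' marks a value shown rounded to 6 d.p. or computed from one; I and e_prev carry over from the previous line; the table rounds u and y to 3 d.p., halves away from zero)
n=0: y=0, sp=-1, e=sp−y=-1; I=-1, D=e−e_prev=-1; u=1·(-1)+5/4·(-1)+1/2·(-1)=-2.75; next y=3/10·0+1/4·(-2.75)=-0.6875
n=1: y=-0.6875, sp=4, e=sp−y=4.6875; I=3.6875, D=e−e_prev=5.6875; u=1·4.6875+5/4·3.6875+1/2·5.6875=12.140625; next y=3/10·(-0.6875)+1/4·12.140625≈2.828906
n=2: y≈2.828906, sp=4, e=sp−y≈1.171094; I≈4.858594, D=e−e_prev≈-3.516406; u=1·1.171094+5/4·4.858594+1/2·(-3.516406)≈5.486133; next y=3/10·2.828906+1/4·5.486133≈2.220205
n=3: y≈2.220205, sp=4, e=sp−y≈1.779795; I≈6.638389, D=e−e_prev≈0.608701; u=1·1.779795+5/4·6.638389+1/2·0.608701≈10.382131; next y=3/10·2.220205+1/4·10.382131≈3.261594
n=4: y≈3.261594, sp=-2, e=sp−y≈-5.261594; I≈1.376794, D=e−e_prev≈-7.041389; u=1·(-5.261594)+5/4·1.376794+1/2·(-7.041389)≈-7.061296; next y=3/10·3.261594+1/4·(-7.061296)≈-0.786846
n=5: y≈-0.786846, sp=-2, e=sp−y≈-1.213154; I≈0.163640, D=e−e_prev≈4.048440; u=1·(-1.213154)+5/4·0.163640+1/2·4.048440≈1.015616; next y=3/10·(-0.786846)+1/4·1.015616≈0.017850
n=6: y≈0.017850, sp=-2, e=sp−y≈-2.017850; I≈-1.854210, D=e−e_prev≈-0.804696; u=1·(-2.017850)+5/4·(-1.854210)+1/2·(-0.804696)≈-4.737961; next y=3/10·0.017850+1/4·(-4.737961)≈-1.179135
n=7: y≈-1.179135, sp=-2, e=sp−y≈-0.820865; I≈-2.675075, D=e−e_prev≈1.196985; u=1·(-0.820865)+5/4·(-2.675075)+1/2·1.196985≈-3.566216; next y=3/10·(-1.179135)+1/4·(-3.566216)≈-1.245295
n=8: y≈-1.245295, sp=-2, e=sp−y≈-0.754705; I≈-3.429781, D=e−e_prev≈0.066159; u=1·(-0.754705)+5/4·(-3.429781)+1/2·0.066159≈-5.008851; next y=3/10·(-1.245295)+1/4·(-5.008851)≈-1.625801
n=9: y≈-1.625801, sp=-2, e=sp−y≈-0.374199; I≈-3.803979, D=e−e_prev≈0.380507; u=1·(-0.374199)+5/4·(-3.803979)+1/2·0.380507≈-4.938920; next y=3/10·(-1.625801)+1/4·(-4.938920)≈-1.722470
n=10: y≈-1.722470, sp=-2, e=sp−y≈-0.277530; I≈-4.081509, D=e−e_prev≈0.096669; u=1·(-0.277530)+5/4·(-4.081509)+1/2·0.096669≈-5.331082; next y=3/10·(-1.722470)+1/4·(-5.331082)≈-1.849511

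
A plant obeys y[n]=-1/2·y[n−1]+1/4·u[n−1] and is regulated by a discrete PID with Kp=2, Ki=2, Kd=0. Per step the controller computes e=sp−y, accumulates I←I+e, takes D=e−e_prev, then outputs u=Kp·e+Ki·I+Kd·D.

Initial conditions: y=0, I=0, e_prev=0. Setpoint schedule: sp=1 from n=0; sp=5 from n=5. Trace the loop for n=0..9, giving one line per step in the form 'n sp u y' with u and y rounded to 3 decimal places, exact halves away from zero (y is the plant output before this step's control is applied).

(exact arithmetic carried between steps; '≈' marks a value shown rounded to 6 d.p. or computed from one; I and e_prev carry over from the previous line; the table rounds u and y to 3 d.p., halves away from zero)
n=0: y=0, sp=1, e=sp−y=1; I=1, D=e−e_prev=1; u=2·1+2·1+0·1=4; next y=-1/2·0+1/4·4=1
n=1: y=1, sp=1, e=sp−y=0; I=1, D=e−e_prev=-1; u=2·0+2·1+0·(-1)=2; next y=-1/2·1+1/4·2=0
n=2: y=0, sp=1, e=sp−y=1; I=2, D=e−e_prev=1; u=2·1+2·2+0·1=6; next y=-1/2·0+1/4·6=1.5
n=3: y=1.5, sp=1, e=sp−y=-0.5; I=1.5, D=e−e_prev=-1.5; u=2·(-0.5)+2·1.5+0·(-1.5)=2; next y=-1/2·1.5+1/4·2=-0.25
n=4: y=-0.25, sp=1, e=sp−y=1.25; I=2.75, D=e−e_prev=1.75; u=2·1.25+2·2.75+0·1.75=8; next y=-1/2·(-0.25)+1/4·8=2.125
n=5: y=2.125, sp=5, e=sp−y=2.875; I=5.625, D=e−e_prev=1.625; u=2·2.875+2·5.625+0·1.625=17; next y=-1/2·2.125+1/4·17=3.1875
n=6: y=3.1875, sp=5, e=sp−y=1.8125; I=7.4375, D=e−e_prev=-1.0625; u=2·1.8125+2·7.4375+0·(-1.0625)=18.5; next y=-1/2·3.1875+1/4·18.5=3.03125
n=7: y=3.03125, sp=5, e=sp−y=1.96875; I=9.40625, D=e−e_prev=0.15625; u=2·1.96875+2·9.40625+0·0.15625=22.75; next y=-1/2·3.03125+1/4·22.75=4.171875
n=8: y=4.171875, sp=5, e=sp−y=0.828125; I=10.234375, D=e−e_prev=-1.140625; u=2·0.828125+2·10.234375+0·(-1.140625)=22.125; next y=-1/2·4.171875+1/4·22.125≈3.445313
n=9: y≈3.445313, sp=5, e=sp−y≈1.554688; I≈11.789063, D=e−e_prev≈0.726563; u=2·1.554688+2·11.789063+0·0.726563≈26.6875; next y=-1/2·3.445313+1/4·26.6875≈4.949219

0 1 4.000 0.000
1 1 2.000 1.000
2 1 6.000 0.000
3 1 2.000 1.500
4 1 8.000 -0.250
5 5 17.000 2.125
6 5 18.500 3.188
7 5 22.750 3.031
8 5 22.125 4.172
9 5 26.688 3.445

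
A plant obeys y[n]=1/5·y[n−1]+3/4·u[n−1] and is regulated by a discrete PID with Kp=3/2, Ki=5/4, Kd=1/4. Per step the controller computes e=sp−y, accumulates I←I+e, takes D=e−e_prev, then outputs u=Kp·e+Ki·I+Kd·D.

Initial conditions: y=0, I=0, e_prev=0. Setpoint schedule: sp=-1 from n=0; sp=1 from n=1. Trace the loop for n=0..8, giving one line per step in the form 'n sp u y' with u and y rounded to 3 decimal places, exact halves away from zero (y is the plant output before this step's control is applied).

(exact arithmetic carried between steps; '≈' marks a value shown rounded to 6 d.p. or computed from one; I and e_prev carry over from the previous line; the table rounds u and y to 3 d.p., halves away from zero)
n=0: y=0, sp=-1, e=sp−y=-1; I=-1, D=e−e_prev=-1; u=3/2·(-1)+5/4·(-1)+1/4·(-1)=-3; next y=1/5·0+3/4·(-3)=-2.25
n=1: y=-2.25, sp=1, e=sp−y=3.25; I=2.25, D=e−e_prev=4.25; u=3/2·3.25+5/4·2.25+1/4·4.25=8.75; next y=1/5·(-2.25)+3/4·8.75=6.1125
n=2: y=6.1125, sp=1, e=sp−y=-5.1125; I=-2.8625, D=e−e_prev=-8.3625; u=3/2·(-5.1125)+5/4·(-2.8625)+1/4·(-8.3625)=-13.3375; next y=1/5·6.1125+3/4·(-13.3375)=-8.780625
n=3: y=-8.780625, sp=1, e=sp−y=9.780625; I=6.918125, D=e−e_prev=14.893125; u=3/2·9.780625+5/4·6.918125+1/4·14.893125=27.041875; next y=1/5·(-8.780625)+3/4·27.041875≈18.525281
n=4: y≈18.525281, sp=1, e=sp−y≈-17.525281; I≈-10.607156, D=e−e_prev≈-27.305906; u=3/2·(-17.525281)+5/4·(-10.607156)+1/4·(-27.305906)≈-46.373344; next y=1/5·18.525281+3/4·(-46.373344)≈-31.074952
n=5: y≈-31.074952, sp=1, e=sp−y≈32.074952; I≈21.467795, D=e−e_prev≈49.600233; u=3/2·32.074952+5/4·21.467795+1/4·49.600233≈87.347230; next y=1/5·(-31.074952)+3/4·87.347230≈59.295432
n=6: y≈59.295432, sp=1, e=sp−y≈-58.295432; I≈-36.827637, D=e−e_prev≈-90.370384; u=3/2·(-58.295432)+5/4·(-36.827637)+1/4·(-90.370384)≈-156.070290; next y=1/5·59.295432+3/4·(-156.070290)≈-105.193631
n=7: y≈-105.193631, sp=1, e=sp−y≈106.193631; I≈69.365994, D=e−e_prev≈164.489063; u=3/2·106.193631+5/4·69.365994+1/4·164.489063≈287.120205; next y=1/5·(-105.193631)+3/4·287.120205≈194.301427
n=8: y≈194.301427, sp=1, e=sp−y≈-193.301427; I≈-123.935433, D=e−e_prev≈-299.495058; u=3/2·(-193.301427)+5/4·(-123.935433)+1/4·(-299.495058)≈-519.745197; next y=1/5·194.301427+3/4·(-519.745197)≈-350.948612

0 -1 -3.000 0.000
1 1 8.750 -2.250
2 1 -13.338 6.113
3 1 27.042 -8.781
4 1 -46.373 18.525
5 1 87.347 -31.075
6 1 -156.070 59.295
7 1 287.120 -105.194
8 1 -519.745 194.301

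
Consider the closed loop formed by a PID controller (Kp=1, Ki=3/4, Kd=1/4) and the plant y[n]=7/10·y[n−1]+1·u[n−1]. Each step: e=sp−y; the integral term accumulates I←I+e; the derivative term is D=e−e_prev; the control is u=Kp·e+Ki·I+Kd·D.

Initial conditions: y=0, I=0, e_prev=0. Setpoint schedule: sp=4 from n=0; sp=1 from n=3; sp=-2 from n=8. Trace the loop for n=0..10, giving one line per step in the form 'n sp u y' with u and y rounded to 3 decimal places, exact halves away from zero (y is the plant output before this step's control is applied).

0 4 8.000 0.000
1 4 -6.000 8.000
2 4 9.800 -0.400
3 1 -14.840 9.520
4 1 17.392 -8.176
5 1 -19.840 11.669
6 1 23.800 -11.671
7 1 -27.135 15.630
8 -2 26.366 -16.193
9 -2 -32.643 15.030
10 -2 36.694 -22.121

(exact arithmetic carried between steps; '≈' marks a value shown rounded to 6 d.p. or computed from one; I and e_prev carry over from the previous line; the table rounds u and y to 3 d.p., halves away from zero)
n=0: y=0, sp=4, e=sp−y=4; I=4, D=e−e_prev=4; u=1·4+3/4·4+1/4·4=8; next y=7/10·0+1·8=8
n=1: y=8, sp=4, e=sp−y=-4; I=0, D=e−e_prev=-8; u=1·(-4)+3/4·0+1/4·(-8)=-6; next y=7/10·8+1·(-6)=-0.4
n=2: y=-0.4, sp=4, e=sp−y=4.4; I=4.4, D=e−e_prev=8.4; u=1·4.4+3/4·4.4+1/4·8.4=9.8; next y=7/10·(-0.4)+1·9.8=9.52
n=3: y=9.52, sp=1, e=sp−y=-8.52; I=-4.12, D=e−e_prev=-12.92; u=1·(-8.52)+3/4·(-4.12)+1/4·(-12.92)=-14.84; next y=7/10·9.52+1·(-14.84)=-8.176
n=4: y=-8.176, sp=1, e=sp−y=9.176; I=5.056, D=e−e_prev=17.696; u=1·9.176+3/4·5.056+1/4·17.696=17.392; next y=7/10·(-8.176)+1·17.392=11.6688
n=5: y=11.6688, sp=1, e=sp−y=-10.6688; I=-5.6128, D=e−e_prev=-19.8448; u=1·(-10.6688)+3/4·(-5.6128)+1/4·(-19.8448)=-19.8396; next y=7/10·11.6688+1·(-19.8396)=-11.67144
n=6: y=-11.67144, sp=1, e=sp−y=12.67144; I=7.05864, D=e−e_prev=23.34024; u=1·12.67144+3/4·7.05864+1/4·23.34024=23.80048; next y=7/10·(-11.67144)+1·23.80048=15.630472
n=7: y=15.630472, sp=1, e=sp−y=-14.630472; I=-7.571832, D=e−e_prev=-27.301912; u=1·(-14.630472)+3/4·(-7.571832)+1/4·(-27.301912)=-27.134824; next y=7/10·15.630472+1·(-27.134824)≈-16.193494
n=8: y≈-16.193494, sp=-2, e=sp−y≈14.193494; I≈6.621662, D=e−e_prev≈28.823966; u=1·14.193494+3/4·6.621662+1/4·28.823966≈26.365731; next y=7/10·(-16.193494)+1·26.365731≈15.030286
n=9: y≈15.030286, sp=-2, e=sp−y≈-17.030286; I≈-10.408624, D=e−e_prev≈-31.223779; u=1·(-17.030286)+3/4·(-10.408624)+1/4·(-31.223779)≈-32.642699; next y=7/10·15.030286+1·(-32.642699)≈-22.121499
n=10: y≈-22.121499, sp=-2, e=sp−y≈20.121499; I≈9.712875, D=e−e_prev≈37.151784; u=1·20.121499+3/4·9.712875+1/4·37.151784≈36.694101; next y=7/10·(-22.121499)+1·36.694101≈21.209052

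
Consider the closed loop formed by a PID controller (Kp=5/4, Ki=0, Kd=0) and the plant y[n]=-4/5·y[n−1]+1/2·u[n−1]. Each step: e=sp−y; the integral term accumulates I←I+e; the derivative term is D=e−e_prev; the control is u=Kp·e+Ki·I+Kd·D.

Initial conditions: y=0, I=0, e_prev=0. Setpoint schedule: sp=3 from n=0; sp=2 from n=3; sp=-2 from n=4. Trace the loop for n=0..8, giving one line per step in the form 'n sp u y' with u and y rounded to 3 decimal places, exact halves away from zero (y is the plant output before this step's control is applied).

(exact arithmetic carried between steps; '≈' marks a value shown rounded to 6 d.p. or computed from one; I and e_prev carry over from the previous line; the table rounds u and y to 3 d.p., halves away from zero)
n=0: y=0, sp=3, e=sp−y=3; I=3, D=e−e_prev=3; u=5/4·3+0·3+0·3=3.75; next y=-4/5·0+1/2·3.75=1.875
n=1: y=1.875, sp=3, e=sp−y=1.125; I=4.125, D=e−e_prev=-1.875; u=5/4·1.125+0·4.125+0·(-1.875)=1.40625; next y=-4/5·1.875+1/2·1.40625=-0.796875
n=2: y=-0.796875, sp=3, e=sp−y=3.796875; I=7.921875, D=e−e_prev=2.671875; u=5/4·3.796875+0·7.921875+0·2.671875≈4.746094; next y=-4/5·(-0.796875)+1/2·4.746094≈3.010547
n=3: y≈3.010547, sp=2, e=sp−y≈-1.010547; I≈6.911328, D=e−e_prev≈-4.807422; u=5/4·(-1.010547)+0·6.911328+0·(-4.807422)≈-1.263184; next y=-4/5·3.010547+1/2·(-1.263184)≈-3.040029
n=4: y≈-3.040029, sp=-2, e=sp−y≈1.040029; I≈7.951357, D=e−e_prev≈2.050576; u=5/4·1.040029+0·7.951357+0·2.050576≈1.300037; next y=-4/5·(-3.040029)+1/2·1.300037≈3.082042
n=5: y≈3.082042, sp=-2, e=sp−y≈-5.082042; I≈2.869316, D=e−e_prev≈-6.122071; u=5/4·(-5.082042)+0·2.869316+0·(-6.122071)≈-6.352552; next y=-4/5·3.082042+1/2·(-6.352552)≈-5.641909
n=6: y≈-5.641909, sp=-2, e=sp−y≈3.641909; I≈6.511225, D=e−e_prev≈8.723951; u=5/4·3.641909+0·6.511225+0·8.723951≈4.552387; next y=-4/5·(-5.641909)+1/2·4.552387≈6.789721
n=7: y≈6.789721, sp=-2, e=sp−y≈-8.789721; I≈-2.278496, D=e−e_prev≈-12.431631; u=5/4·(-8.789721)+0·(-2.278496)+0·(-12.431631)≈-10.987151; next y=-4/5·6.789721+1/2·(-10.987151)≈-10.925352
n=8: y≈-10.925352, sp=-2, e=sp−y≈8.925352; I≈6.646857, D=e−e_prev≈17.715073; u=5/4·8.925352+0·6.646857+0·17.715073≈11.156691; next y=-4/5·(-10.925352)+1/2·11.156691≈14.318627

0 3 3.750 0.000
1 3 1.406 1.875
2 3 4.746 -0.797
3 2 -1.263 3.011
4 -2 1.300 -3.040
5 -2 -6.353 3.082
6 -2 4.552 -5.642
7 -2 -10.987 6.790
8 -2 11.157 -10.925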